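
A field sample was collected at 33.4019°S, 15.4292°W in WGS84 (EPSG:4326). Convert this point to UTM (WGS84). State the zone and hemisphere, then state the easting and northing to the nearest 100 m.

Zone 28S: E 460100 m, N 6304100 m

Longitude -15.4292° lies in the 6° band [-18°, -12°), giving zone 28; latitude is south of the equator, so 28S.
Zone 28 central meridian λ₀ = 6×28 − 183 = -15°; Δλ = -0.4292°.
Transverse Mercator on WGS84 with k₀ = 0.9996 gives E = 460088.539 m, N = 6304074.649 m.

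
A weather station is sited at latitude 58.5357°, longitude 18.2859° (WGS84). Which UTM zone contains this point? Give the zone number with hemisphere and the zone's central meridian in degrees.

Zone 34N, central meridian 21°

UTM zone = ⌊(λ + 180)/6⌋ + 1; 18.2859° ∈ [18°, 24°) → zone 34.
Hemisphere: N (φ ≥ 0).
Central meridian λ₀ = 6×34 − 183 = 21°.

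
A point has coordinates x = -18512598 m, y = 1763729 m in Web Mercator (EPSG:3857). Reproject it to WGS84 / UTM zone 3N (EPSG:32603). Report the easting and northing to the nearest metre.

E 360498 m, N 1730173 m

Web Mercator inverse (R = 6378137 m) → φ = 15.64570075°, λ = -166.30149732°.
UTM 3N forward: E = 360497.705 m, N = 1730172.763 m.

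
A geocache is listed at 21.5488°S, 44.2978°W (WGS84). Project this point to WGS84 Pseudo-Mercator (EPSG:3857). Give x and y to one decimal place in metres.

Web Mercator is spherical with R = a = 6378137 m.
x = R·λ = 6378137 × -0.773142461 = -4931208.539 m.
y = R·ln tan(π/4 + φ/2) = 6378137 × -0.385290991 = -2457438.727 m.

x -4931208.5 m, y -2457438.7 m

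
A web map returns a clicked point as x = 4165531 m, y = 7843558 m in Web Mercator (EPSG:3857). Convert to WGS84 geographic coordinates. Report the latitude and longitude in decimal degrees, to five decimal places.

lat 57.40600°, lon 37.41960°

R = 6378137 m. λ = x/R = 37.41960164°.
φ = 2·arctan(exp(y/R)) − 90° = 2·arctan(3.42040) − 90° = 57.40599851°.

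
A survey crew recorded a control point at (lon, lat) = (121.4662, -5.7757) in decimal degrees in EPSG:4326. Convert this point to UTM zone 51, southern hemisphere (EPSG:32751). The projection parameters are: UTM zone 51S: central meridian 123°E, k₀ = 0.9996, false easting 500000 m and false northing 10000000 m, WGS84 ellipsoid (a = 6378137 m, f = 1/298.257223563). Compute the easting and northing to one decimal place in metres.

E 330167.1 m, N 9361361.1 m

Zone 51 central meridian λ₀ = 6×51 − 183 = 123°; Δλ = -1.5338°.
Transverse Mercator on WGS84 with k₀ = 0.9996 gives E = 330167.125 m, N = 9361361.139 m.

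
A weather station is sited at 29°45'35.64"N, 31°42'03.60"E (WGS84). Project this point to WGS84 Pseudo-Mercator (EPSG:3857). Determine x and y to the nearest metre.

Web Mercator is spherical with R = a = 6378137 m.
x = R·λ = 6378137 × 0.553286826 = 3528939.178 m.
y = R·ln tan(π/4 + φ/2) = 6378137 × 0.544473161 = 3472724.412 m.

x 3528939 m, y 3472724 m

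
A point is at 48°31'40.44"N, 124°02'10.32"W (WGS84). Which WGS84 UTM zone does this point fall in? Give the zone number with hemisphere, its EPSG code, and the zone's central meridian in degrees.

UTM zone = ⌊(λ + 180)/6⌋ + 1; -124.0362° ∈ [-126°, -120°) → zone 10.
Hemisphere: N (φ ≥ 0).
Central meridian λ₀ = 6×10 − 183 = -123°.
EPSG code: 32610.

Zone 10N (EPSG:32610), central meridian -123°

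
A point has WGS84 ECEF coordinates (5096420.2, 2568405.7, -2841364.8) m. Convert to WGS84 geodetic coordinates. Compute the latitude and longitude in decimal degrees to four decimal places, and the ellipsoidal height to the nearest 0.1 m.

λ = atan2(Y, X) = 26.74640005°; p = √(X²+Y²) = 5707031.3 m.
Bowring's method on WGS84 (a = 6378137 m, b = 6356752.314 m) gives φ = -26.62119988°, h = 1358.223 m.

lat -26.6212°, lon 26.7464°, h 1358.2 m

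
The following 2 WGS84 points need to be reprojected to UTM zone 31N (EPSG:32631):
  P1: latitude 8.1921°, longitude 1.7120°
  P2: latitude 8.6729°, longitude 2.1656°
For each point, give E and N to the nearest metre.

UTM zone 31N: λ₀ = 3°, k₀ = 0.9996.
P1 (8.1921°, 1.7120°) → (358119.139, 905762.168) m.
P2 (8.6729°, 2.1656°) → (408203.751, 958790.028) m.

P1: E 358119 m, N 905762 m; P2: E 408204 m, N 958790 m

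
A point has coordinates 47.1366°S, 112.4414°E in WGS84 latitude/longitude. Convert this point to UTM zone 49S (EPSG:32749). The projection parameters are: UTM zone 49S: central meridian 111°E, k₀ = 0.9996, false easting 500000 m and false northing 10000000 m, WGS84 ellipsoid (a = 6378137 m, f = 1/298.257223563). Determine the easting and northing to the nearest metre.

Zone 49 central meridian λ₀ = 6×49 − 183 = 111°; Δλ = +1.4414°.
Transverse Mercator on WGS84 with k₀ = 0.9996 gives E = 609302.817 m, N = 4778647.990 m.

E 609303 m, N 4778648 m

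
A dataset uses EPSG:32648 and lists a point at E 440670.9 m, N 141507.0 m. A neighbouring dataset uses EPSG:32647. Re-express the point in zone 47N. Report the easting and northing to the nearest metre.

E 1109086 m, N 142152 m

UTM 48N → geographic: φ = 1.28020027°, λ = 104.46669987°.
UTM 47N (λ₀ = 99°) forward: E = 1109086.151 m, N = 142151.524 m.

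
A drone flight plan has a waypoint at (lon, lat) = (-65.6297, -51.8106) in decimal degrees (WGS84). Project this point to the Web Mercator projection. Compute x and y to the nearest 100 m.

Web Mercator is spherical with R = a = 6378137 m.
x = R·λ = 6378137 × -1.145454352 = -7305864.785 m.
y = R·ln tan(π/4 + φ/2) = 6378137 × -1.060803756 = -6765951.688 m.

x -7305900 m, y -6766000 m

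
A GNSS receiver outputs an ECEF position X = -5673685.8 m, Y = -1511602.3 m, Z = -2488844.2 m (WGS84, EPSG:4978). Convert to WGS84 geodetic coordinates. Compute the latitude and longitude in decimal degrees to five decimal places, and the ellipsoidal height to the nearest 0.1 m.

lat -23.10960°, lon -165.08160°, h 2437.3 m

λ = atan2(Y, X) = -165.08159982°; p = √(X²+Y²) = 5871597.1 m.
Bowring's method on WGS84 (a = 6378137 m, b = 6356752.314 m) gives φ = -23.10960053°, h = 2437.288 m.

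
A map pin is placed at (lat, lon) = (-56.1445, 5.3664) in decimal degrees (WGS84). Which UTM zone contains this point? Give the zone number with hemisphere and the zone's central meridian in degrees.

Zone 31S, central meridian 3°

UTM zone = ⌊(λ + 180)/6⌋ + 1; 5.3664° ∈ [0°, 6°) → zone 31.
Hemisphere: S (φ < 0).
Central meridian λ₀ = 6×31 − 183 = 3°.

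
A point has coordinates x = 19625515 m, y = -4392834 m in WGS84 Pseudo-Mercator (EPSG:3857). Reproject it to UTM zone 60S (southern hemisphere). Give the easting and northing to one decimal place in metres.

Web Mercator inverse (R = 6378137 m) → φ = -36.66730286°, λ = 176.29900083°.
UTM 60S forward: E = 437356.705 m, N = 5941804.920 m.

E 437356.7 m, N 5941804.9 m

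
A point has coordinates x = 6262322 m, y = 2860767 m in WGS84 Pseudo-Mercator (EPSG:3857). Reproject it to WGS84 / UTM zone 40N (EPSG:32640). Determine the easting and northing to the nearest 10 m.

E 424790 m, N 2751640 m

Web Mercator inverse (R = 6378137 m) → φ = 24.87799921°, λ = 56.25539567°.
UTM 40N forward: E = 424786.790 m, N = 2751644.494 m.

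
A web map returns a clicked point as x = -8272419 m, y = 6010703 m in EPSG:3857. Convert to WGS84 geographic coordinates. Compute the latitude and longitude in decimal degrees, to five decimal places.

lat 47.41880°, lon -74.31240°

R = 6378137 m. λ = x/R = -74.31240424°.
φ = 2·arctan(exp(y/R)) − 90° = 2·arctan(2.56611) − 90° = 47.41880105°.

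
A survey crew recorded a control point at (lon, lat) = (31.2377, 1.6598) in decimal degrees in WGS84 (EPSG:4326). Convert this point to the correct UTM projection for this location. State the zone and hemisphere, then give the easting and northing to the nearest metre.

Longitude 31.2377° lies in the 6° band [30°, 36°), giving zone 36; latitude is north of the equator, so 36N.
Zone 36 central meridian λ₀ = 6×36 − 183 = 33°; Δλ = -1.7623°.
Transverse Mercator on WGS84 with k₀ = 0.9996 gives E = 303950.789 m, N = 183545.637 m.

Zone 36N: E 303951 m, N 183546 m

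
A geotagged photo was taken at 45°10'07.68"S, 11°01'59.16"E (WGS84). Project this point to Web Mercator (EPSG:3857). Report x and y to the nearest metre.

Web Mercator is spherical with R = a = 6378137 m.
x = R·λ = 6378137 × 0.192563922 = 1228199.074 m.
y = R·ln tan(π/4 + φ/2) = 6378137 × -0.885546179 = -5648134.852 m.

x 1228199 m, y -5648135 m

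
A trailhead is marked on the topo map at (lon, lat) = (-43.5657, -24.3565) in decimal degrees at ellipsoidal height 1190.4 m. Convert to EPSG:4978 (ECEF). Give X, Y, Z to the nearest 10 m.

X 4213360 m, Y -4007520 m, Z -2614800 m

WGS84: a = 6378137 m, e² = 0.006694380; N(φ) = a/√(1−e²sin²φ) = 6381771.208 m.
X = (N+h)·cosφ·cosλ = 4213357.184 m; Y = (N+h)·cosφ·sinλ = -4007518.878 m; Z = (N(1−e²)+h)·sinφ = -2614796.623 m.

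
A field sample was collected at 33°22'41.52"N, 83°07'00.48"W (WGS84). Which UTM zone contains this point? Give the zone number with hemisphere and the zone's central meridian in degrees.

UTM zone = ⌊(λ + 180)/6⌋ + 1; -83.1168° ∈ [-84°, -78°) → zone 17.
Hemisphere: N (φ ≥ 0).
Central meridian λ₀ = 6×17 − 183 = -81°.

Zone 17N, central meridian -81°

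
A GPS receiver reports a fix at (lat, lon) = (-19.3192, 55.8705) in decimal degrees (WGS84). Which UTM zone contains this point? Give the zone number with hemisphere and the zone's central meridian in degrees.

UTM zone = ⌊(λ + 180)/6⌋ + 1; 55.8705° ∈ [54°, 60°) → zone 40.
Hemisphere: S (φ < 0).
Central meridian λ₀ = 6×40 − 183 = 57°.

Zone 40S, central meridian 57°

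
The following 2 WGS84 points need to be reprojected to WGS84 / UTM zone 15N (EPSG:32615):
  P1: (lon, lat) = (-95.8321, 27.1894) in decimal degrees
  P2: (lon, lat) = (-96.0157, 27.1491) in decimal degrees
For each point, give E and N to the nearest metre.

UTM zone 15N: λ₀ = -93°, k₀ = 0.9996.
P1 (27.1894°, -95.8321°) → (219417.936, 3010583.613) m.
P2 (27.1491°, -96.0157°) → (201111.281, 3006541.023) m.

P1: E 219418 m, N 3010584 m; P2: E 201111 m, N 3006541 m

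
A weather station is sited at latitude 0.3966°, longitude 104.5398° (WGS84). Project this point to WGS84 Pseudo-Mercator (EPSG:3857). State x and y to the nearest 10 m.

x 11637320 m, y 44150 m

Web Mercator is spherical with R = a = 6378137 m.
x = R·λ = 6378137 × 1.824563709 = 11637317.304 m.
y = R·ln tan(π/4 + φ/2) = 6378137 × 0.006922031 = 44149.663 m.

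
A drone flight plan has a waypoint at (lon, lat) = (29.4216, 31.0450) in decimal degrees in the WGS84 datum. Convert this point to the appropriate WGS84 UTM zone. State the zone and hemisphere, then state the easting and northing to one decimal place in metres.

Longitude 29.4216° lies in the 6° band [24°, 30°), giving zone 35; latitude is north of the equator, so 35N.
Zone 35 central meridian λ₀ = 6×35 − 183 = 27°; Δλ = +2.4216°.
Transverse Mercator on WGS84 with k₀ = 0.9996 gives E = 731104.428 m, N = 3437108.648 m.

Zone 35N: E 731104.4 m, N 3437108.6 m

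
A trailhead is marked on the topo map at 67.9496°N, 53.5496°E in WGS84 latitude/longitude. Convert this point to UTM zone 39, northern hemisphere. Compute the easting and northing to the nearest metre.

E 606792 m, N 7539448 m

Zone 39 central meridian λ₀ = 6×39 − 183 = 51°; Δλ = +2.5496°.
Transverse Mercator on WGS84 with k₀ = 0.9996 gives E = 606792.002 m, N = 7539447.894 m.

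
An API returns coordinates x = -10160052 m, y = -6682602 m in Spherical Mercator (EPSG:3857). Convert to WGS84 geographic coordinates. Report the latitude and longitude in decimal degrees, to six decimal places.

R = 6378137 m. λ = x/R = -91.26929999°.
φ = 2·arctan(exp(y/R)) − 90° = 2·arctan(0.35073) − 90° = -51.34529951°.

lat -51.345300°, lon -91.269300°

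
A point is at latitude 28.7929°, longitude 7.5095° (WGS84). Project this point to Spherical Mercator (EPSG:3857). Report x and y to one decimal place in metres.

Web Mercator is spherical with R = a = 6378137 m.
x = R·λ = 6378137 × 0.131065500 = 835953.716 m.
y = R·ln tan(π/4 + φ/2) = 6378137 × 0.525124054 = 3349313.160 m.

x 835953.7 m, y 3349313.2 m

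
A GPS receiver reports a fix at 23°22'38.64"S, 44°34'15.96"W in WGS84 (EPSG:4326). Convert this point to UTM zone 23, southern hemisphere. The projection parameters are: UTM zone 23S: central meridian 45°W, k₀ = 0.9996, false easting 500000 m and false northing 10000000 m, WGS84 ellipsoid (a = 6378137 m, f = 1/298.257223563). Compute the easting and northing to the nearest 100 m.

Zone 23 central meridian λ₀ = 6×23 − 183 = -45°; Δλ = +0.4289°.
Transverse Mercator on WGS84 with k₀ = 0.9996 gives E = 543831.462 m, N = 7414636.071 m.

E 543800 m, N 7414600 m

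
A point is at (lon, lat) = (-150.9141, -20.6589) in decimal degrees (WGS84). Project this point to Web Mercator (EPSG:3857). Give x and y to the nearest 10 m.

Web Mercator is spherical with R = a = 6378137 m.
x = R·λ = 6378137 × -2.633947933 = -16799680.766 m.
y = R·ln tan(π/4 + φ/2) = 6378137 × -0.368642477 = -2351252.221 m.

x -16799680 m, y -2351250 m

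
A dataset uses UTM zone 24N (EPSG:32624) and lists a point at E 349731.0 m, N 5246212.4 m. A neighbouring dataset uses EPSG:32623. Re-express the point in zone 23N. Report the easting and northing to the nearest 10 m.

UTM 24N → geographic: φ = 47.35209982°, λ = -40.98969959°.
UTM 23N (λ₀ = -45°) forward: E = 802856.563 m, N = 5252094.862 m.

E 802860 m, N 5252090 m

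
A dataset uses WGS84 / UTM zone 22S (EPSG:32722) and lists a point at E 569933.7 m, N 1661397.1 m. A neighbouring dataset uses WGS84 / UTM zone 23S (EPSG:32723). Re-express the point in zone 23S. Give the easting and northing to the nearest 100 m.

UTM 22S → geographic: φ = -75.12150029°, λ = -48.55940077°.
UTM 23S (λ₀ = -45°) forward: E = 398037.993 m, N = 1659774.838 m.

E 398000 m, N 1659800 m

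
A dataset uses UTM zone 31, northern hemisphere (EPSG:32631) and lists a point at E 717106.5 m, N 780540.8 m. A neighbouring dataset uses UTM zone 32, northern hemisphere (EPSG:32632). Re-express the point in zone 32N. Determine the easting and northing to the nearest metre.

UTM 31N → geographic: φ = 7.05729959°, λ = 4.96550015°.
UTM 32N (λ₀ = 9°) forward: E = 54080.004 m, N = 782014.459 m.

E 54080 m, N 782014 m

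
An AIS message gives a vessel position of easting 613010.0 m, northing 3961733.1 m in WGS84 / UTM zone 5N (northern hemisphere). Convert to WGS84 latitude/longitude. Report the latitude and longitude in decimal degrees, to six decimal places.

lat 35.793200°, lon -151.749400°

Zone 5N: λ₀ = -153°, k₀ = 0.9996, false easting 500000 m.
Meridian distance M = (N − FN)/k₀ = 3963318.4 m.
Inverse transverse Mercator on WGS84 gives φ = 35.79319995°, λ = -151.74940004°.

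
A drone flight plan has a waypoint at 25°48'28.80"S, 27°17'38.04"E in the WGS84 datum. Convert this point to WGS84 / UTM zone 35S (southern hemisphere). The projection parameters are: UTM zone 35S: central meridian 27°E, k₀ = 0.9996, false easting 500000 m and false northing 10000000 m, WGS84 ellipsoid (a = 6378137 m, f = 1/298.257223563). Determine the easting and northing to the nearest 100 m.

Zone 35 central meridian λ₀ = 6×35 − 183 = 27°; Δλ = +0.2939°.
Transverse Mercator on WGS84 with k₀ = 0.9996 gives E = 529460.555 m, N = 7145545.770 m.

E 529500 m, N 7145500 m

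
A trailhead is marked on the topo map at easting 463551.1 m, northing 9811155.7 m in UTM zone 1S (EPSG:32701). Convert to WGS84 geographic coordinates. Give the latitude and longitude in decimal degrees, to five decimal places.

Zone 1S: λ₀ = -177°, k₀ = 0.9996, false easting 500000 m, false northing 10000000 m.
Meridian distance M = (N − FN)/k₀ = -188919.9 m.
Inverse transverse Mercator on WGS84 gives φ = -1.70850042°, λ = -177.32769997°.

lat -1.70850°, lon -177.32770°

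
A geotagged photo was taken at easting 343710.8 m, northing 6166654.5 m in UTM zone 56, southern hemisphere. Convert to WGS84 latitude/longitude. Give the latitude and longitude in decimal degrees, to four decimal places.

Zone 56S: λ₀ = 153°, k₀ = 0.9996, false easting 500000 m, false northing 10000000 m.
Meridian distance M = (N − FN)/k₀ = -3834879.5 m.
Inverse transverse Mercator on WGS84 gives φ = -34.63009981°, λ = 151.29500011°.

lat -34.6301°, lon 151.2950°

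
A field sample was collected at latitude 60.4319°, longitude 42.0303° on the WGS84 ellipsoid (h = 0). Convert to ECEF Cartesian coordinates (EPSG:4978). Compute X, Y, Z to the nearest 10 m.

X 2343760 m, Y 2112570 m, Z 5524380 m

WGS84: a = 6378137 m, e² = 0.006694380; N(φ) = a/√(1−e²sin²φ) = 6394348.987 m.
X = (N+h)·cosφ·cosλ = 2343758.224 m; Y = (N+h)·cosφ·sinλ = 2112574.779 m; Z = (N(1−e²)+h)·sinφ = 5524380.109 m.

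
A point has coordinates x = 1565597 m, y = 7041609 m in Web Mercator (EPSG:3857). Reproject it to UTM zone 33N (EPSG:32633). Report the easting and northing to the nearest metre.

E 437644 m, N 5907799 m

Web Mercator inverse (R = 6378137 m) → φ = 53.31570152°, λ = 14.06399714°.
UTM 33N forward: E = 437644.445 m, N = 5907799.124 m.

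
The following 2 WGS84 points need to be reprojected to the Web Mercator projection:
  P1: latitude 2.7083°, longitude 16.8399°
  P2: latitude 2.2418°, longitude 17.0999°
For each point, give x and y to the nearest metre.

P1: x 1874609 m, y 301599 m; P2: x 1903552 m, y 249620 m

Web Mercator: x = R·λ, y = R·ln tan(π/4+φ/2), R = 6378137 m.
P1 (2.7083°, 16.8399°) → (1874609.093, 301598.910) m.
P2 (2.2418°, 17.0999°) → (1903552.161, 249619.733) m.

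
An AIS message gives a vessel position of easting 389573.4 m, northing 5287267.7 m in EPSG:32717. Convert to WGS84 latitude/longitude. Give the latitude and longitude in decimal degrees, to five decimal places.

Zone 17S: λ₀ = -81°, k₀ = 0.9996, false easting 500000 m, false northing 10000000 m.
Meridian distance M = (N − FN)/k₀ = -4714618.1 m.
Inverse transverse Mercator on WGS84 gives φ = -42.55909968°, λ = -82.34519982°.

lat -42.55910°, lon -82.34520°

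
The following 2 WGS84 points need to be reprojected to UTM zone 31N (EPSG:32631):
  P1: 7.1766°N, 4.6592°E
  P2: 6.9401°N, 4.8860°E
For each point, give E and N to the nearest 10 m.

P1: E 683220 m, N 793600 m; P2: E 708370 m, N 767540 m

UTM zone 31N: λ₀ = 3°, k₀ = 0.9996.
P1 (7.1766°, 4.6592°) → (683215.558, 793602.939) m.
P2 (6.9401°, 4.8860°) → (708373.868, 767541.643) m.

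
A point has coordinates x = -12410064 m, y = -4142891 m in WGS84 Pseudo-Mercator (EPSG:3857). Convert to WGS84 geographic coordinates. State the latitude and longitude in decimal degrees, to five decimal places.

R = 6378137 m. λ = x/R = -111.48150168°.
φ = 2·arctan(exp(y/R)) − 90° = 2·arctan(0.52228) − 90° = -34.84539692°.

lat -34.84540°, lon -111.48150°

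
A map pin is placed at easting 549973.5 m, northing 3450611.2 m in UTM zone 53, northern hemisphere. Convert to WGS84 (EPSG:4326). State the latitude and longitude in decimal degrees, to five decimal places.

lat 31.18850°, lon 135.52450°

Zone 53N: λ₀ = 135°, k₀ = 0.9996, false easting 500000 m.
Meridian distance M = (N − FN)/k₀ = 3451992.0 m.
Inverse transverse Mercator on WGS84 gives φ = 31.18849975°, λ = 135.52449990°.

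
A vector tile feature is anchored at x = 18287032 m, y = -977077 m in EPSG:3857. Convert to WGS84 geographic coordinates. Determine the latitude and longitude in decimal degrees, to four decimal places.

lat -8.7431°, lon 164.2752°

R = 6378137 m. λ = x/R = 164.27520347°.
φ = 2·arctan(exp(y/R)) − 90° = 2·arctan(0.85797) − 90° = -8.74310189°.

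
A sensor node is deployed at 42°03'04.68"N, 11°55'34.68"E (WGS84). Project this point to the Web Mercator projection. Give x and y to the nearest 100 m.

x 1327600 m, y 5168700 m

Web Mercator is spherical with R = a = 6378137 m.
x = R·λ = 6378137 × 0.208153203 = 1327629.643 m.
y = R·ln tan(π/4 + φ/2) = 6378137 × 0.810372533 = 5168667.035 m.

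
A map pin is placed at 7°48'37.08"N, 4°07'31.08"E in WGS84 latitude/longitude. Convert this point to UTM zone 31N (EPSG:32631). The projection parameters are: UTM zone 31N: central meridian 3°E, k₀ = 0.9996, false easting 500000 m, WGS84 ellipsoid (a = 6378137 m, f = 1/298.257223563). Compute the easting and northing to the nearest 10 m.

Zone 31 central meridian λ₀ = 6×31 − 183 = 3°; Δλ = +1.1253°.
Transverse Mercator on WGS84 with k₀ = 0.9996 gives E = 624071.527 m, N = 863491.906 m.

E 624070 m, N 863490 m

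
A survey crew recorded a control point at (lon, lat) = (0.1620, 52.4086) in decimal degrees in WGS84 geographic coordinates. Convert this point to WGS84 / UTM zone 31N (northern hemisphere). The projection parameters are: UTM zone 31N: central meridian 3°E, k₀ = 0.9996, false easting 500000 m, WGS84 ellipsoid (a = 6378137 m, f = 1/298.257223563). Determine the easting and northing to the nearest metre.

Zone 31 central meridian λ₀ = 6×31 − 183 = 3°; Δλ = -2.8380°.
Transverse Mercator on WGS84 with k₀ = 0.9996 gives E = 306968.726 m, N = 5810274.909 m.

E 306969 m, N 5810275 m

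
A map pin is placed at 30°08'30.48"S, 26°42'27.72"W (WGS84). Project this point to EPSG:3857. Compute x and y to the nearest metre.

x -2973088 m, y -3521790 m

Web Mercator is spherical with R = a = 6378137 m.
x = R·λ = 6378137 × -0.466137301 = -2973087.564 m.
y = R·ln tan(π/4 + φ/2) = 6378137 × -0.552165933 = -3521789.964 m.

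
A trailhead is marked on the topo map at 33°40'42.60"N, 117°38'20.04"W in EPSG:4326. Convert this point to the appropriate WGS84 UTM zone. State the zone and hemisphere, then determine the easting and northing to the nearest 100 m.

Longitude -117.6389° lies in the 6° band [-120°, -114°), giving zone 11; latitude is north of the equator, so 11N.
Zone 11 central meridian λ₀ = 6×11 − 183 = -117°; Δλ = -0.6389°.
Transverse Mercator on WGS84 with k₀ = 0.9996 gives E = 440777.146 m, N = 3726692.735 m.

Zone 11N: E 440800 m, N 3726700 m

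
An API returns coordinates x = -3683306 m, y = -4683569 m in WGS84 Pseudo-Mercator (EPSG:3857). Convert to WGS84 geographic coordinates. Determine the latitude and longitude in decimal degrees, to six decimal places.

R = 6378137 m. λ = x/R = -33.08770076°.
φ = 2·arctan(exp(y/R)) − 90° = 2·arctan(0.47983) − 90° = -38.73349783°.

lat -38.733498°, lon -33.087701°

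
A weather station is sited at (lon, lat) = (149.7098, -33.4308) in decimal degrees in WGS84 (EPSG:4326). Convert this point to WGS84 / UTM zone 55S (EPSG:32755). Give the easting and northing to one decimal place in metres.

E 751938.1 m, N 6297669.1 m

Zone 55 central meridian λ₀ = 6×55 − 183 = 147°; Δλ = +2.7098°.
Transverse Mercator on WGS84 with k₀ = 0.9996 gives E = 751938.072 m, N = 6297669.123 m.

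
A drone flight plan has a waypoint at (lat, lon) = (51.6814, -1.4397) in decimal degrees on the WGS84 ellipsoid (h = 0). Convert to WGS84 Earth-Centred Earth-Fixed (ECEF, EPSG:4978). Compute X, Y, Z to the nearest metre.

X 3961583 m, Y -99566 m, Z 4980901 m

WGS84: a = 6378137 m, e² = 0.006694380; N(φ) = a/√(1−e²sin²φ) = 6391319.205 m.
X = (N+h)·cosφ·cosλ = 3961582.707 m; Y = (N+h)·cosφ·sinλ = -99565.646 m; Z = (N(1−e²)+h)·sinφ = 4980901.325 m.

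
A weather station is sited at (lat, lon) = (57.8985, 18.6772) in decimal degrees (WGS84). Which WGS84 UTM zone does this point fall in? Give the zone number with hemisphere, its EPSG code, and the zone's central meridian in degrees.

Zone 34N (EPSG:32634), central meridian 21°

UTM zone = ⌊(λ + 180)/6⌋ + 1; 18.6772° ∈ [18°, 24°) → zone 34.
Hemisphere: N (φ ≥ 0).
Central meridian λ₀ = 6×34 − 183 = 21°.
EPSG code: 32634.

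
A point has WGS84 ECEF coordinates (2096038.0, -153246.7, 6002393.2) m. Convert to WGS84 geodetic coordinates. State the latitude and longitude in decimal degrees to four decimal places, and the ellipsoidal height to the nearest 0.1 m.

λ = atan2(Y, X) = -4.18160076°; p = √(X²+Y²) = 2101632.7 m.
Bowring's method on WGS84 (a = 6378137 m, b = 6356752.314 m) gives φ = 70.82290001°, h = 607.094 m.

lat 70.8229°, lon -4.1816°, h 607.1 m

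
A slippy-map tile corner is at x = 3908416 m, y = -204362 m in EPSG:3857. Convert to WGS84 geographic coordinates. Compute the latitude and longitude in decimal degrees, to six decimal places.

lat -1.835501°, lon 35.109898°

R = 6378137 m. λ = x/R = 35.10989829°.
φ = 2·arctan(exp(y/R)) − 90° = 2·arctan(0.96847) − 90° = -1.83550105°.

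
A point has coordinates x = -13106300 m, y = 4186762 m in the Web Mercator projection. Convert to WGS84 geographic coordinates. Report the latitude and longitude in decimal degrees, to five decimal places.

R = 6378137 m. λ = x/R = -117.73589608°.
φ = 2·arctan(exp(y/R)) − 90° = 2·arctan(1.92789) − 90° = 35.16819699°.

lat 35.16820°, lon -117.73590°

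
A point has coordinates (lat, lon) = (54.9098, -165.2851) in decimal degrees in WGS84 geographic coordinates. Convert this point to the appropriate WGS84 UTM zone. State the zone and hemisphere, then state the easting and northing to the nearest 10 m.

Longitude -165.2851° lies in the 6° band [-168°, -162°), giving zone 3; latitude is north of the equator, so 3N.
Zone 3 central meridian λ₀ = 6×3 − 183 = -165°; Δλ = -0.2851°.
Transverse Mercator on WGS84 with k₀ = 0.9996 gives E = 481721.707 m, N = 6084791.341 m.

Zone 3N: E 481720 m, N 6084790 m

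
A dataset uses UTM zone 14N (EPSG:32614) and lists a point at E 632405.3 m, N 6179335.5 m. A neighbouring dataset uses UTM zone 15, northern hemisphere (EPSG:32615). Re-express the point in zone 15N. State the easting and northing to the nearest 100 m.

E 255800 m, N 6184200 m

UTM 14N → geographic: φ = 55.74159983°, λ = -96.89090037°.
UTM 15N (λ₀ = -93°) forward: E = 255785.193 m, N = 6184178.832 m.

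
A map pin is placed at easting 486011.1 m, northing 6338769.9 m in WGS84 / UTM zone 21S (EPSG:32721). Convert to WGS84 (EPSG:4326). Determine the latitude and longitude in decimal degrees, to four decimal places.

lat -33.0896°, lon -57.1499°

Zone 21S: λ₀ = -57°, k₀ = 0.9996, false easting 500000 m, false northing 10000000 m.
Meridian distance M = (N − FN)/k₀ = -3662695.2 m.
Inverse transverse Mercator on WGS84 gives φ = -33.08960027°, λ = -57.14990033°.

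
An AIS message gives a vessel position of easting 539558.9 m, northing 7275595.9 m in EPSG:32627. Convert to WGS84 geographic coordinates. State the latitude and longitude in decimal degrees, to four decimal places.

Zone 27N: λ₀ = -21°, k₀ = 0.9996, false easting 500000 m.
Meridian distance M = (N − FN)/k₀ = 7278507.3 m.
Inverse transverse Mercator on WGS84 gives φ = 65.60000007°, λ = -20.14179974°.

lat 65.6000°, lon -20.1418°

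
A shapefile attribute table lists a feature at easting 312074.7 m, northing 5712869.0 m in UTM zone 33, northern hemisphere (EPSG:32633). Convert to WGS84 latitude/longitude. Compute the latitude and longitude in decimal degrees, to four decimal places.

Zone 33N: λ₀ = 15°, k₀ = 0.9996, false easting 500000 m.
Meridian distance M = (N − FN)/k₀ = 5715155.1 m.
Inverse transverse Mercator on WGS84 gives φ = 51.53560004°, λ = 12.29030042°.

lat 51.5356°, lon 12.2903°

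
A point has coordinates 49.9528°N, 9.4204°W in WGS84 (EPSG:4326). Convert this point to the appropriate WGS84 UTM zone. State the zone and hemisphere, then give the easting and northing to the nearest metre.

Longitude -9.4204° lies in the 6° band [-12°, -6°), giving zone 29; latitude is north of the equator, so 29N.
Zone 29 central meridian λ₀ = 6×29 − 183 = -9°; Δλ = -0.4204°.
Transverse Mercator on WGS84 with k₀ = 0.9996 gives E = 469841.721 m, N = 5533467.511 m.

Zone 29N: E 469842 m, N 5533468 m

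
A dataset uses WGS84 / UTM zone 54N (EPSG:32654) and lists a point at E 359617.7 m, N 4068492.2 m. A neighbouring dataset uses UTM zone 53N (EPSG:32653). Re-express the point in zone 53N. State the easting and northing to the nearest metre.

UTM 54N → geographic: φ = 36.75179977°, λ = 139.42740000°.
UTM 53N (λ₀ = 135°) forward: E = 895321.889 m, N = 4076488.849 m.

E 895322 m, N 4076489 m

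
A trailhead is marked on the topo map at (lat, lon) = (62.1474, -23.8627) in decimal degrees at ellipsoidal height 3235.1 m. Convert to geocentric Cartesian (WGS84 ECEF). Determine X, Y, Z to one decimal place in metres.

WGS84: a = 6378137 m, e² = 0.006694380; N(φ) = a/√(1−e²sin²φ) = 6394891.719 m.
X = (N+h)·cosφ·cosλ = 2733671.564 m; Y = (N+h)·cosφ·sinλ = -1209267.993 m; Z = (N(1−e²)+h)·sinφ = 5619069.015 m.

X 2733671.6 m, Y -1209268.0 m, Z 5619069.0 m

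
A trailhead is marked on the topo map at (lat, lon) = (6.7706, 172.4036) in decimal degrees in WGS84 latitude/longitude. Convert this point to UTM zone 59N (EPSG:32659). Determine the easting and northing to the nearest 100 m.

E 655100 m, N 748600 m

Zone 59 central meridian λ₀ = 6×59 − 183 = 171°; Δλ = +1.4036°.
Transverse Mercator on WGS84 with k₀ = 0.9996 gives E = 655118.723 m, N = 748613.647 m.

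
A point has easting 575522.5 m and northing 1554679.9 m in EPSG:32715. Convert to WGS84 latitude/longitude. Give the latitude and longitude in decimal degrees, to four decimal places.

Zone 15S: λ₀ = -93°, k₀ = 0.9996, false easting 500000 m, false northing 10000000 m.
Meridian distance M = (N − FN)/k₀ = -8448699.6 m.
Inverse transverse Mercator on WGS84 gives φ = -76.07470032°, λ = -90.18770141°.

lat -76.0747°, lon -90.1877°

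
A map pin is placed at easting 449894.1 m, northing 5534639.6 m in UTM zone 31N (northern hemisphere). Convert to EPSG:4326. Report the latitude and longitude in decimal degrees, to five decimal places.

lat 49.96200°, lon 2.30140°

Zone 31N: λ₀ = 3°, k₀ = 0.9996, false easting 500000 m.
Meridian distance M = (N − FN)/k₀ = 5536854.3 m.
Inverse transverse Mercator on WGS84 gives φ = 49.96200018°, λ = 2.30139941°.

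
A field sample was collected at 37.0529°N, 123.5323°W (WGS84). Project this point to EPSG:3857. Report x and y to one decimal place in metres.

Web Mercator is spherical with R = a = 6378137 m.
x = R·λ = 6378137 × -2.156045368 = -13751552.733 m.
y = R·ln tan(π/4 + φ/2) = 6378137 × 0.697144469 = 4446482.932 m.

x -13751552.7 m, y 4446482.9 m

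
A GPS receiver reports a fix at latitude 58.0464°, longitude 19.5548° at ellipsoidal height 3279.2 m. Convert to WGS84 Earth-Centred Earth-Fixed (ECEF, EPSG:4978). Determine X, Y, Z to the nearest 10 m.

X 3190150 m, Y 1133130 m, Z 5391260 m

WGS84: a = 6378137 m, e² = 0.006694380; N(φ) = a/√(1−e²sin²φ) = 6393562.085 m.
X = (N+h)·cosφ·cosλ = 3190150.440 m; Y = (N+h)·cosφ·sinλ = 1133126.492 m; Z = (N(1−e²)+h)·sinφ = 5391256.866 m.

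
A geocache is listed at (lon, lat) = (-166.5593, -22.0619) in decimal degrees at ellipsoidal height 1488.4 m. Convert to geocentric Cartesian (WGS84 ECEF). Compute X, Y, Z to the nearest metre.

WGS84: a = 6378137 m, e² = 0.006694380; N(φ) = a/√(1−e²sin²φ) = 6381151.059 m.
X = (N+h)·cosφ·cosλ = -5753279.774 m; Y = (N+h)·cosφ·sinλ = -1374944.094 m; Z = (N(1−e²)+h)·sinφ = -2381325.693 m.

X -5753280 m, Y -1374944 m, Z -2381326 m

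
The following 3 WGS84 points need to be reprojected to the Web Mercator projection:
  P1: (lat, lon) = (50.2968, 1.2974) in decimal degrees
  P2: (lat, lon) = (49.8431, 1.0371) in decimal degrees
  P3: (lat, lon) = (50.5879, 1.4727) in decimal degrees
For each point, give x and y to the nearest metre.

Web Mercator: x = R·λ, y = R·ln tan(π/4+φ/2), R = 6378137 m.
P1 (50.2968°, 1.2974°) → (144425.907, 6497835.920) m.
P2 (49.8431°, 1.0371°) → (115449.444, 6419147.734) m.
P3 (50.5879°, 1.4727°) → (163940.214, 6548719.208) m.

P1: x 144426 m, y 6497836 m; P2: x 115449 m, y 6419148 m; P3: x 163940 m, y 6548719 m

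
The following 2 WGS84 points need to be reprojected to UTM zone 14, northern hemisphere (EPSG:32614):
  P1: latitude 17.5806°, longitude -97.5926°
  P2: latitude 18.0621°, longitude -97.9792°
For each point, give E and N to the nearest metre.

UTM zone 14N: λ₀ = -99°, k₀ = 0.9996.
P1 (17.5806°, -97.5926°) → (649351.648, 1944339.882) m.
P2 (18.0621°, -97.9792°) → (608031.322, 1997354.467) m.

P1: E 649352 m, N 1944340 m; P2: E 608031 m, N 1997354 m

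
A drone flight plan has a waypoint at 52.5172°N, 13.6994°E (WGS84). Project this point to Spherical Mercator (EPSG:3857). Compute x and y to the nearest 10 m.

x 1525010 m, y 6894190 m

Web Mercator is spherical with R = a = 6378137 m.
x = R·λ = 6378137 × 0.239099636 = 1525010.232 m.
y = R·ln tan(π/4 + φ/2) = 6378137 × 1.080909295 = 6894187.570 m.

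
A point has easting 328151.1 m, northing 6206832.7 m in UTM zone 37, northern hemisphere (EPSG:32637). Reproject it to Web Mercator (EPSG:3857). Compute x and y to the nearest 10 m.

Unproject from UTM 37N (λ₀ = 39°) → φ = 55.97600020°, λ = 36.24590009°.
Web Mercator (R = 6378137 m): x = 4034875.141 m, y = 7553639.458 m.

x 4034880 m, y 7553640 m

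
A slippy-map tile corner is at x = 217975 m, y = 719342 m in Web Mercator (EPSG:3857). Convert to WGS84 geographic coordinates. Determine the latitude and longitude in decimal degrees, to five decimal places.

R = 6378137 m. λ = x/R = 1.95810274°.
φ = 2·arctan(exp(y/R)) − 90° = 2·arctan(1.11939) − 90° = 6.44830331°.

lat 6.44830°, lon 1.95810°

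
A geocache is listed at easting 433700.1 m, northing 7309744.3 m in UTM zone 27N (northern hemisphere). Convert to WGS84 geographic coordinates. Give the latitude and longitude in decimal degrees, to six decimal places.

lat 65.901900°, lon -22.455299°

Zone 27N: λ₀ = -21°, k₀ = 0.9996, false easting 500000 m.
Meridian distance M = (N − FN)/k₀ = 7312669.4 m.
Inverse transverse Mercator on WGS84 gives φ = 65.90190014°, λ = -22.45529903°.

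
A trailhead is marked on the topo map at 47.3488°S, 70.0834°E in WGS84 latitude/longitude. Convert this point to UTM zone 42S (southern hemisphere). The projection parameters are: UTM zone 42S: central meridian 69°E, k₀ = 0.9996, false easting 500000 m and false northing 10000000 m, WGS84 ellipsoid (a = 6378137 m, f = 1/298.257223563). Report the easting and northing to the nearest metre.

Zone 42 central meridian λ₀ = 6×42 − 183 = 69°; Δλ = +1.0834°.
Transverse Mercator on WGS84 with k₀ = 0.9996 gives E = 581828.154 m, N = 4755504.786 m.

E 581828 m, N 4755505 m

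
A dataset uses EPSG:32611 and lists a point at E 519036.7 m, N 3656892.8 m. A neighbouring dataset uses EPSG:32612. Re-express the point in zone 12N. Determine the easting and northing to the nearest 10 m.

UTM 11N → geographic: φ = 33.05040010°, λ = -116.79609966°.
UTM 12N (λ₀ = -111°) forward: E = -41515.832 m, N = 3671843.282 m.

E -41520 m, N 3671840 m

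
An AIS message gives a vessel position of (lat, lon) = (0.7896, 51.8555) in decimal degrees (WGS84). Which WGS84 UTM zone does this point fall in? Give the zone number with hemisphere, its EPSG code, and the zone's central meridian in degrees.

Zone 39N (EPSG:32639), central meridian 51°

UTM zone = ⌊(λ + 180)/6⌋ + 1; 51.8555° ∈ [48°, 54°) → zone 39.
Hemisphere: N (φ ≥ 0).
Central meridian λ₀ = 6×39 − 183 = 51°.
EPSG code: 32639.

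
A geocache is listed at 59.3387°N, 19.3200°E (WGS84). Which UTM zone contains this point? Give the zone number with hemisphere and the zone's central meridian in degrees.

UTM zone = ⌊(λ + 180)/6⌋ + 1; 19.3200° ∈ [18°, 24°) → zone 34.
Hemisphere: N (φ ≥ 0).
Central meridian λ₀ = 6×34 − 183 = 21°.

Zone 34N, central meridian 21°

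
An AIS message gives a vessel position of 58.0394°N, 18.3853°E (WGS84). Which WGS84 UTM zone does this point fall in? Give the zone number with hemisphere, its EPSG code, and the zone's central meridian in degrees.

UTM zone = ⌊(λ + 180)/6⌋ + 1; 18.3853° ∈ [18°, 24°) → zone 34.
Hemisphere: N (φ ≥ 0).
Central meridian λ₀ = 6×34 − 183 = 21°.
EPSG code: 32634.

Zone 34N (EPSG:32634), central meridian 21°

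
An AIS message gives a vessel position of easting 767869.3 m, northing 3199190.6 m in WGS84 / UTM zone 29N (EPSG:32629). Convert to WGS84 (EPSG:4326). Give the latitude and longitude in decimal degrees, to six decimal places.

Zone 29N: λ₀ = -9°, k₀ = 0.9996, false easting 500000 m.
Meridian distance M = (N − FN)/k₀ = 3200470.8 m.
Inverse transverse Mercator on WGS84 gives φ = 28.89259976°, λ = -6.25320016°.

lat 28.892600°, lon -6.253200°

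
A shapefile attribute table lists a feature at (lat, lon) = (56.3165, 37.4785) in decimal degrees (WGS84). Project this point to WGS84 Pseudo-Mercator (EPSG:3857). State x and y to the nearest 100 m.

Web Mercator is spherical with R = a = 6378137 m.
x = R·λ = 6378137 × 0.654123224 = 4172087.536 m.
y = R·ln tan(π/4 + φ/2) = 6378137 × 1.194969878 = 7621681.594 m.

x 4172100 m, y 7621700 m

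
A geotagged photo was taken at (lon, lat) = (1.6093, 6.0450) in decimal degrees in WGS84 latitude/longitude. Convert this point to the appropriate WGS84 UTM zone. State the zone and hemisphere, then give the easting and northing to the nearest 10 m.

Zone 31N: E 346090 m, N 668380 m

Longitude 1.6093° lies in the 6° band [0°, 6°), giving zone 31; latitude is north of the equator, so 31N.
Zone 31 central meridian λ₀ = 6×31 − 183 = 3°; Δλ = -1.3907°.
Transverse Mercator on WGS84 with k₀ = 0.9996 gives E = 346089.808 m, N = 668375.704 m.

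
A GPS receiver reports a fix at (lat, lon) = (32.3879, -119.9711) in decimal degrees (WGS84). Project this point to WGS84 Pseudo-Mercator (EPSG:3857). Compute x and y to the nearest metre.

Web Mercator is spherical with R = a = 6378137 m.
x = R·λ = 6378137 × -2.093890702 = -13355121.762 m.
y = R·ln tan(π/4 + φ/2) = 6378137 × 0.598033082 = 3814336.928 m.

x -13355122 m, y 3814337 m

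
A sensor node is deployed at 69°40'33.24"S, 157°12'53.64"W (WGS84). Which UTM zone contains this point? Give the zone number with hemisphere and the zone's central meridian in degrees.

UTM zone = ⌊(λ + 180)/6⌋ + 1; -157.2149° ∈ [-162°, -156°) → zone 4.
Hemisphere: S (φ < 0).
Central meridian λ₀ = 6×4 − 183 = -159°.

Zone 4S, central meridian -159°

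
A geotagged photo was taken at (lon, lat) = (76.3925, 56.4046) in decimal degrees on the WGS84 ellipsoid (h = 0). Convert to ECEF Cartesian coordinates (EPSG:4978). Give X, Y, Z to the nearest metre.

X 832243 m, Y 3438111 m, Z 5289502 m

WGS84: a = 6378137 m, e² = 0.006694380; N(φ) = a/√(1−e²sin²φ) = 6393001.303 m.
X = (N+h)·cosφ·cosλ = 832243.030 m; Y = (N+h)·cosφ·sinλ = 3438111.158 m; Z = (N(1−e²)+h)·sinφ = 5289502.014 m.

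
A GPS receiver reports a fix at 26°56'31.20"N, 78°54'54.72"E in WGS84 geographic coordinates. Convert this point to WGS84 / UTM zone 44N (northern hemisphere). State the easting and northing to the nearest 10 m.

Zone 44 central meridian λ₀ = 6×44 − 183 = 81°; Δλ = -2.0848°.
Transverse Mercator on WGS84 with k₀ = 0.9996 gives E = 293023.050 m, N = 2981717.876 m.

E 293020 m, N 2981720 m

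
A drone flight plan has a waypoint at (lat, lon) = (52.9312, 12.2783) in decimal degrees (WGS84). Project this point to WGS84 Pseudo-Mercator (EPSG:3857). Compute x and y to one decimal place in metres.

Web Mercator is spherical with R = a = 6378137 m.
x = R·λ = 6378137 × 0.214296762 = 1366814.104 m.
y = R·ln tan(π/4 + φ/2) = 6378137 × 1.092839791 = 6970281.908 m.

x 1366814.1 m, y 6970281.9 m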